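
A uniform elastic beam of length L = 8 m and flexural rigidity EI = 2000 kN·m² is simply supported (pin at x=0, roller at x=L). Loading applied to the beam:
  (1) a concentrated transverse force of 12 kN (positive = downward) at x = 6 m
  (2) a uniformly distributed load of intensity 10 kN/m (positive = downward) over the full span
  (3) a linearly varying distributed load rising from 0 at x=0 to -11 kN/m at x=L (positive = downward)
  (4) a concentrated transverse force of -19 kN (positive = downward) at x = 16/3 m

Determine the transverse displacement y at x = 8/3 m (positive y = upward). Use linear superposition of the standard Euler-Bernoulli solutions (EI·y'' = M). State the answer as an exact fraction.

y(8/3) = -1337/18225 m

Load 1 — point force P=12 kN at a=6 m (b=L-a=2):
  y_1 = -Pbx(L²-b²-x²)/(6LEI)  [x≤a] = -12·2·(8/3)·(8²-2²-(8/3)²)/(6·8·2000) = -119/3375 m
Load 2 — uniform load w=10 kN/m over full span:
  y_2 = -wx(L³-2Lx²+x³)/(24EI) = -10·(8/3)·(8³-2·8·(8/3)²+(8/3)³)/(24·2000) = -1408/6075 m
Load 3 — triangular load w₀=-11 kN/m (0→w₀ over full span):
  y_3 = -w₀x(7L⁴-10L²x²+3x⁴)/(360LEI) = -(-11)·(8/3)·(7·8⁴-10·8²·(8/3)²+3·(8/3)⁴)/(360·8·2000) = 11264/91125 m
Load 4 — point force P=-19 kN at a=16/3 m (b=L-a=8/3):
  y_4 = -Pbx(L²-b²-x²)/(6LEI)  [x≤a] = -(-19)·(8/3)·(8/3)·(8²-(8/3)²-(8/3)²)/(6·8·2000) = 2128/30375 m
Superposition: y = Σ y_i = -1337/18225 m ≈ -0.073361 m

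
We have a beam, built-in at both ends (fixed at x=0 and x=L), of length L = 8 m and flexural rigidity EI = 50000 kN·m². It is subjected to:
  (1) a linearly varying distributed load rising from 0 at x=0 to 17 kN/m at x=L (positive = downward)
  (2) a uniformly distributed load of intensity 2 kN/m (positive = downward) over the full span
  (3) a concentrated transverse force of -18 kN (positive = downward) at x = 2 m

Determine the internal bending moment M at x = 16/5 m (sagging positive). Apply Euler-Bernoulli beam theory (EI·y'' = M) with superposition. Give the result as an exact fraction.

M(16/5) = 23027/1500 kN·m

Load 1 — triangular load w₀=17 kN/m (0→w₀ over full span):
  M_1 = 3w₀Lx/20 - w₀L²/30 - w₀x³/(6L) = 3·17·8·(16/5)/20 - 17·8²/30 - 17·(16/5)³/(6·8) = 2176/125 kN·m
Load 2 — uniform load w=2 kN/m over full span:
  M_2 = wLx/2 - wL²/12 - wx²/2 = 2·8·(16/5)/2 - 2·8²/12 - 2·(16/5)²/2 = 352/75 kN·m
Load 3 — point force P=-18 kN at a=2 m (b=L-a=6):
  M_3 = Pa²(a+3b)(L-x)/L³ - Pa²b/L²  [x>a] = (-18)·2²·(2+3·6)·(8-(16/5))/8³ - (-18)·2²·6/8² = -27/4 kN·m
Superposition: M = Σ M_i = 23027/1500 kN·m ≈ 15.351333 kN·m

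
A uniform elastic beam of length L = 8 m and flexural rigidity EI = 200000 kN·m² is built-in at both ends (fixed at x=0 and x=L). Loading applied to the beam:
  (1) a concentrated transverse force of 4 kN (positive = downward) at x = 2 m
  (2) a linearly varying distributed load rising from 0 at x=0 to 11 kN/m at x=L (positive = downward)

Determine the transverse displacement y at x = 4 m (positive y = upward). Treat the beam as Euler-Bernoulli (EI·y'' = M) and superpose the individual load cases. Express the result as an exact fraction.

Load 1 — point force P=4 kN at a=2 m (b=L-a=6):
  y_1 = -Pa²(L-x)²(3bL-(3b+a)(L-x))/(6L³EI)  [x>a] = -4·2²·(8-4)²·(3·6·8-(3·6+2)·(8-4))/(6·8³·200000) = -1/37500 m
Load 2 — triangular load w₀=11 kN/m (0→w₀ over full span):
  y_2 = -w₀x²(L-x)²(x+2L)/(120LEI) = -11·4²·(8-4)²·(4+2·8)/(120·8·200000) = -11/37500 m
Superposition: y = Σ y_i = -1/3125 m ≈ -0.000320 m

y(4) = -1/3125 m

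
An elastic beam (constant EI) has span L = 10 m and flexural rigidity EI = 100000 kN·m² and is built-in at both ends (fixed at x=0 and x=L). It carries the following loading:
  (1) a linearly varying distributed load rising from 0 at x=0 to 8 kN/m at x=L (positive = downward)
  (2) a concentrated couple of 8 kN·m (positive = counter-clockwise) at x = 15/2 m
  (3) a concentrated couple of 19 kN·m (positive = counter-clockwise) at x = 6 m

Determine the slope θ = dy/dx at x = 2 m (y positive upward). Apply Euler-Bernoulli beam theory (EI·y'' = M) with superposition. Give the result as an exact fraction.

θ(2) = -3727/9375000 rad

Load 1 — triangular load w₀=8 kN/m (0→w₀ over full span):
  θ_1 = -w₀(2x(L-x)(L-2x)(x+2L)+x²(L-x)²)/(120LEI) = -8·(2·2·(10-2)·(10-2·2)·(2+2·10)+2²·(10-2)²)/(120·10·100000) = -14/46875 rad
Load 2 — applied couple M₀=8 kN·m at a=15/2 m (b=L-a=5/2):
  θ_2 = (R_Ax²/2 - M_Ax)/EI  [x≤a] with R_A=9/10, M_A=5/2 = ((9/10)·2²/2 - (5/2)·2)/100000 = -1/31250 rad
Load 3 — applied couple M₀=19 kN·m at a=6 m (b=L-a=4):
  θ_3 = (R_Ax²/2 - M_Ax)/EI  [x≤a] with R_A=342/125, M_A=152/25 = ((342/125)·2²/2 - (152/25)·2)/100000 = -209/3125000 rad
Superposition: θ = Σ θ_i = -3727/9375000 rad ≈ -0.000398 rad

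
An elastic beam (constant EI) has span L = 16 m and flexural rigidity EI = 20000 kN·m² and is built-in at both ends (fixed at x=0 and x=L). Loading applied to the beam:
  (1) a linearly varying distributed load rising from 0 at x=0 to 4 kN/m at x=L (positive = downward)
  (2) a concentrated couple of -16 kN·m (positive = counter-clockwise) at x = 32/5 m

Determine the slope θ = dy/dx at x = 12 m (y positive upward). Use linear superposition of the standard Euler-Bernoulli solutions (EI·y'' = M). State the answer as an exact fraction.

Load 1 — triangular load w₀=4 kN/m (0→w₀ over full span):
  θ_1 = -w₀(2x(L-x)(L-2x)(x+2L)+x²(L-x)²)/(120LEI) = -4·(2·12·(16-12)·(16-2·12)·(12+2·16)+12²·(16-12)²)/(120·16·20000) = 41/12500 rad
Load 2 — applied couple M₀=-16 kN·m at a=32/5 m (b=L-a=48/5):
  θ_2 = (R_Ax²/2 - M_Ax - M₀(x-a))/EI  [x>a] with R_A=-36/25, M_A=-48/25 = ((-36/25)·12²/2 - (-48/25)·12 - (-16)·(12-(32/5)))/20000 = 7/15625 rad
Superposition: θ = Σ θ_i = 233/62500 rad ≈ 0.003728 rad

θ(12) = 233/62500 rad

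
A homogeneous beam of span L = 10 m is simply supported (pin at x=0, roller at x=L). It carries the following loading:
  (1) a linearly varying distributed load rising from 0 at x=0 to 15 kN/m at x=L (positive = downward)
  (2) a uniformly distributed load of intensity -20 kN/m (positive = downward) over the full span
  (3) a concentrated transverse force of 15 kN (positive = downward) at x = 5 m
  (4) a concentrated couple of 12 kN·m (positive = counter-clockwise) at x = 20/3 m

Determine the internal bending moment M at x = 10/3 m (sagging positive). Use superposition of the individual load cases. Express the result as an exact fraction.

M(10/3) = -3217/27 kN·m

Load 1 — triangular load w₀=15 kN/m (0→w₀ over full span):
  M_1 = w₀Lx/6 - w₀x³/(6L) = 15·10·(10/3)/6 - 15·(10/3)³/(6·10) = 2000/27 kN·m
Load 2 — uniform load w=-20 kN/m over full span:
  M_2 = wx(L-x)/2 = (-20)·(10/3)·(10-(10/3))/2 = -2000/9 kN·m
Load 3 — point force P=15 kN at a=5 m (b=L-a=5):
  M_3 = Pbx/L  [x≤a] = 15·5·(10/3)/10 = 25 kN·m
Load 4 — applied couple M₀=12 kN·m at a=20/3 m (b=L-a=10/3):
  M_4 = M₀x/L  [x≤a] = 12·(10/3)/10 = 4 kN·m
Superposition: M = Σ M_i = -3217/27 kN·m ≈ -119.148148 kN·m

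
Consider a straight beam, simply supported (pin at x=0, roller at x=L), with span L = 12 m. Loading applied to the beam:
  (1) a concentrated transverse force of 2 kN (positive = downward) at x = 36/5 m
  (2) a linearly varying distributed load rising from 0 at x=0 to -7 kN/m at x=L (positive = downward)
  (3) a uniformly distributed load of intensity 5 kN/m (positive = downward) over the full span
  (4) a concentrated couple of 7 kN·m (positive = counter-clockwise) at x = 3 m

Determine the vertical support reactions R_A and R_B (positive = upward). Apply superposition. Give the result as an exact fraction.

Load 1 — point force P=2 kN at a=36/5 m (b=L-a=24/5):
  R_A = Pb/L = 2·(24/5)/12 = 4/5 kN
  R_B = Pa/L = 2·(36/5)/12 = 6/5 kN
Load 2 — triangular load w₀=-7 kN/m (0→w₀ over full span):
  R_A = w₀L/6 = (-7)·12/6 = -14 kN
  R_B = w₀L/3 = (-7)·12/3 = -28 kN
Load 3 — uniform load w=5 kN/m over full span:
  R_A = wL/2 = 5·12/2 = 30 kN
  R_B = wL/2 = 5·12/2 = 30 kN
Load 4 — applied couple M₀=7 kN·m at a=3 m (b=L-a=9):
  R_A = M₀/L = 7/12 kN
  R_B = -M₀/L = -7/12 kN
Superposition: R_A = 1043/60 kN, R_B = 157/60 kN

R_A = 1043/60 kN, R_B = 157/60 kN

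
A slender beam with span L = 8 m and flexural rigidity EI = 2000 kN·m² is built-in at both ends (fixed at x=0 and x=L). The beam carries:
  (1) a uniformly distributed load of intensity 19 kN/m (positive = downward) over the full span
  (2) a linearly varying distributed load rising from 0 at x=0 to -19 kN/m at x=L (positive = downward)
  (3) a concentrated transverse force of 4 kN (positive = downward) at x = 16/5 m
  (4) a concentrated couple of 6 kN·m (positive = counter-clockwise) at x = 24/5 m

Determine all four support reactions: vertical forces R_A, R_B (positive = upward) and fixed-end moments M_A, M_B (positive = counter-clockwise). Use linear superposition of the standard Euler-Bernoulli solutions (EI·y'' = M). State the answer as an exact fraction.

R_A = 7109/125 kN, M_A = 8416/125 kN·m, R_B = 2891/125 kN, M_B = -16082/375 kN·m

Load 1 — uniform load w=19 kN/m over full span:
  R_A = wL/2 = 19·8/2 = 76 kN
  M_A = wL²/12 = 19·8²/12 = 304/3 kN·m
  R_B = wL/2 = 19·8/2 = 76 kN
  M_B = -wL²/12 = -19·8²/12 = -304/3 kN·m
Load 2 — triangular load w₀=-19 kN/m (0→w₀ over full span):
  R_A = 3w₀L/20 = 3·(-19)·8/20 = -114/5 kN
  M_A = w₀L²/30 = (-19)·8²/30 = -608/15 kN·m
  R_B = 7w₀L/20 = 7·(-19)·8/20 = -266/5 kN
  M_B = -w₀L²/20 = -(-19)·8²/20 = 304/5 kN·m
Load 3 — point force P=4 kN at a=16/5 m (b=L-a=24/5):
  R_A = Pb²(3a+b)/L³ = 4·(24/5)²·(3·(16/5)+(24/5))/8³ = 324/125 kN
  M_A = Pab²/L² = 4·(16/5)·(24/5)²/8² = 576/125 kN·m
  R_B = Pa²(a+3b)/L³ = 4·(16/5)²·((16/5)+3·(24/5))/8³ = 176/125 kN
  M_B = -Pa²b/L² = -4·(16/5)²·(24/5)/8² = -384/125 kN·m
Load 4 — applied couple M₀=6 kN·m at a=24/5 m (b=L-a=16/5):
  R_A = 6M₀ab/L³ = 6·6·(24/5)·(16/5)/8³ = 27/25 kN
  M_A = M₀b(2a-b)/L² = 6·(16/5)·(2·(24/5)-(16/5))/8² = 48/25 kN·m
  R_B = -6M₀ab/L³ = -6·6·(24/5)·(16/5)/8³ = -27/25 kN
  M_B = M₀a(2b-a)/L² = 6·(24/5)·(2·(16/5)-(24/5))/8² = 18/25 kN·m
Superposition: R_A = 7109/125 kN, M_A = 8416/125 kN·m, R_B = 2891/125 kN, M_B = -16082/375 kN·m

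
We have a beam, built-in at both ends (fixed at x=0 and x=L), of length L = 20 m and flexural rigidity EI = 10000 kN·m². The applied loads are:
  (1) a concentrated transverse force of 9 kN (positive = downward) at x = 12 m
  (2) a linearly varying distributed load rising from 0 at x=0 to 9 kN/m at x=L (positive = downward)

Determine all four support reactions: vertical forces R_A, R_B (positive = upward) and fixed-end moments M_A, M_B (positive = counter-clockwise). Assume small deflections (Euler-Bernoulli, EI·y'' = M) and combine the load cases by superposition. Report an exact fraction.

R_A = 3771/125 kN, M_A = 3432/25 kN·m, R_B = 8604/125 kN, M_B = -5148/25 kN·m

Load 1 — point force P=9 kN at a=12 m (b=L-a=8):
  R_A = Pb²(3a+b)/L³ = 9·8²·(3·12+8)/20³ = 396/125 kN
  M_A = Pab²/L² = 9·12·8²/20² = 432/25 kN·m
  R_B = Pa²(a+3b)/L³ = 9·12²·(12+3·8)/20³ = 729/125 kN
  M_B = -Pa²b/L² = -9·12²·8/20² = -648/25 kN·m
Load 2 — triangular load w₀=9 kN/m (0→w₀ over full span):
  R_A = 3w₀L/20 = 3·9·20/20 = 27 kN
  M_A = w₀L²/30 = 9·20²/30 = 120 kN·m
  R_B = 7w₀L/20 = 7·9·20/20 = 63 kN
  M_B = -w₀L²/20 = -9·20²/20 = -180 kN·m
Superposition: R_A = 3771/125 kN, M_A = 3432/25 kN·m, R_B = 8604/125 kN, M_B = -5148/25 kN·m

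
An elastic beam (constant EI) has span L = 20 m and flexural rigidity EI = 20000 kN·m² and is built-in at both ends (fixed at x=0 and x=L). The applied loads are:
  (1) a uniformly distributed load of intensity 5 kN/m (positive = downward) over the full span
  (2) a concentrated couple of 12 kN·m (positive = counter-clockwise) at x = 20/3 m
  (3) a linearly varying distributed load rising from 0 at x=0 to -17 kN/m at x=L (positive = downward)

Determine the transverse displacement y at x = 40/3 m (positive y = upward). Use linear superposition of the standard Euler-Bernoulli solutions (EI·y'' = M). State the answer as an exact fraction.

Load 1 — uniform load w=5 kN/m over full span:
  y_1 = -wx²(L-x)²/(24EI) = -5·(40/3)²·(20-(40/3))²/(24·20000) = -20/243 m
Load 2 — applied couple M₀=12 kN·m at a=20/3 m (b=L-a=40/3):
  y_2 = (R_Ax³/6 - M_Ax²/2 - M₀(x-a)²/2)/EI  [x>a] with R_A=4/5, M_A=0 = ((4/5)·(40/3)³/6 - 0·(40/3)²/2 - 12·((40/3)-(20/3))²/2)/20000 = 1/405 m
Load 3 — triangular load w₀=-17 kN/m (0→w₀ over full span):
  y_3 = -w₀x²(L-x)²(x+2L)/(120LEI) = -(-17)·(40/3)²·(20-(40/3))²·((40/3)+2·20)/(120·20·20000) = 544/3645 m
Superposition: y = Σ y_i = 253/3645 m ≈ 0.069410 m

y(40/3) = 253/3645 m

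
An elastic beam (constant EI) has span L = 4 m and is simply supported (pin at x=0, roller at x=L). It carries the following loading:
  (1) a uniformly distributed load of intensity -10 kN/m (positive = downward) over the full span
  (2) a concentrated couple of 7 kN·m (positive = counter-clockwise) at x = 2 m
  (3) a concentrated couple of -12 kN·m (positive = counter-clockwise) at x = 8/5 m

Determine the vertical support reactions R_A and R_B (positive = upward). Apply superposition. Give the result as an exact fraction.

Load 1 — uniform load w=-10 kN/m over full span:
  R_A = wL/2 = (-10)·4/2 = -20 kN
  R_B = wL/2 = (-10)·4/2 = -20 kN
Load 2 — applied couple M₀=7 kN·m at a=2 m (b=L-a=2):
  R_A = M₀/L = 7/4 kN
  R_B = -M₀/L = -7/4 kN
Load 3 — applied couple M₀=-12 kN·m at a=8/5 m (b=L-a=12/5):
  R_A = M₀/L = (-12)/4 = -3 kN
  R_B = -M₀/L = -(-12)/4 = 3 kN
Superposition: R_A = -85/4 kN, R_B = -75/4 kN

R_A = -85/4 kN, R_B = -75/4 kN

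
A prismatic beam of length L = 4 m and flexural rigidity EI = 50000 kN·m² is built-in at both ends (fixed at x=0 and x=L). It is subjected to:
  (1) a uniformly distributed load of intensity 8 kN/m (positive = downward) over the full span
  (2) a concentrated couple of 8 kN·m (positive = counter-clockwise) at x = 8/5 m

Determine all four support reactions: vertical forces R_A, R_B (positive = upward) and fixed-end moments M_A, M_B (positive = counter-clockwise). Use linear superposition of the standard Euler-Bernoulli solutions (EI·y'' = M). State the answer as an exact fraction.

R_A = 472/25 kN, M_A = 872/75 kN·m, R_B = 328/25 kN, M_B = -608/75 kN·m

Load 1 — uniform load w=8 kN/m over full span:
  R_A = wL/2 = 8·4/2 = 16 kN
  M_A = wL²/12 = 8·4²/12 = 32/3 kN·m
  R_B = wL/2 = 8·4/2 = 16 kN
  M_B = -wL²/12 = -8·4²/12 = -32/3 kN·m
Load 2 — applied couple M₀=8 kN·m at a=8/5 m (b=L-a=12/5):
  R_A = 6M₀ab/L³ = 6·8·(8/5)·(12/5)/4³ = 72/25 kN
  M_A = M₀b(2a-b)/L² = 8·(12/5)·(2·(8/5)-(12/5))/4² = 24/25 kN·m
  R_B = -6M₀ab/L³ = -6·8·(8/5)·(12/5)/4³ = -72/25 kN
  M_B = M₀a(2b-a)/L² = 8·(8/5)·(2·(12/5)-(8/5))/4² = 64/25 kN·m
Superposition: R_A = 472/25 kN, M_A = 872/75 kN·m, R_B = 328/25 kN, M_B = -608/75 kN·m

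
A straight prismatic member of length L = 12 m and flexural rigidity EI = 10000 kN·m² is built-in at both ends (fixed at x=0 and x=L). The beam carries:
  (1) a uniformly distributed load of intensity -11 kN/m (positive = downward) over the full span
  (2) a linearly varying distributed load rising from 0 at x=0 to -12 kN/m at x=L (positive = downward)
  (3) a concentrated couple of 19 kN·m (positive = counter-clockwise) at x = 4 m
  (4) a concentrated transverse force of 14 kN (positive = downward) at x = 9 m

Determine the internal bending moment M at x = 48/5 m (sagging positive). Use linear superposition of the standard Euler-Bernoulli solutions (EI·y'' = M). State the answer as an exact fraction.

Load 1 — uniform load w=-11 kN/m over full span:
  M_1 = wLx/2 - wL²/12 - wx²/2 = (-11)·12·(48/5)/2 - (-11)·12²/12 - (-11)·(48/5)²/2 = 132/25 kN·m
Load 2 — triangular load w₀=-12 kN/m (0→w₀ over full span):
  M_2 = 3w₀Lx/20 - w₀L²/30 - w₀x³/(6L) = 3·(-12)·12·(48/5)/20 - (-12)·12²/30 - (-12)·(48/5)³/(6·12) = -288/125 kN·m
Load 3 — applied couple M₀=19 kN·m at a=4 m (b=L-a=8):
  M_3 = R_Ax - M_A - M₀  [x>a] with R_A=19/9, M_A=0 = (19/9)·(48/5) - 0 - 19 = 19/15 kN·m
Load 4 — point force P=14 kN at a=9 m (b=L-a=3):
  M_4 = Pa²(a+3b)(L-x)/L³ - Pa²b/L²  [x>a] = 14·9²·(9+3·3)·(12-(48/5))/12³ - 14·9²·3/12² = 189/40 kN·m
Superposition: M = Σ M_i = 26903/3000 kN·m ≈ 8.967667 kN·m

M(48/5) = 26903/3000 kN·m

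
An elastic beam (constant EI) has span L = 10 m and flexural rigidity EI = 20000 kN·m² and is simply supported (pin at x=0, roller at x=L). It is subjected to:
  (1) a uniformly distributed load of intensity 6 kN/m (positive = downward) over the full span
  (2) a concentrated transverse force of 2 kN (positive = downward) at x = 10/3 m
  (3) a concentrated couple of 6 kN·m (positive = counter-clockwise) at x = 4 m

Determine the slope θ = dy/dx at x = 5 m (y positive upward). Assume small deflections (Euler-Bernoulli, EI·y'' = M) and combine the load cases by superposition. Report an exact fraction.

Load 1 — uniform load w=6 kN/m over full span:
  θ_1 = -w(L³-6Lx²+4x³)/(24EI) = -6·(10³-6·10·5²+4·5³)/(24·20000) = 0 rad
Load 2 — point force P=2 kN at a=10/3 m (b=L-a=20/3):
  θ_2 = -Pa(2L²-6Lx+3x²+a²)/(6LEI)  [x>a] = -2·(10/3)·(2·10²-6·10·5+3·5²+(10/3)²)/(6·10·20000) = 1/12960 rad
Load 3 — applied couple M₀=6 kN·m at a=4 m (b=L-a=6):
  θ_3 = (M₀x²/(2L)-M₀(x-a)+C₁)/EI  [x>a] with C₁=M₀(3b²-L²)/(6L)=4/5 = (6·5²/(2·10)-6·(5-4)+(4/5))/20000 = 23/200000 rad
Superposition: θ = Σ θ_i = 3113/16200000 rad ≈ 0.000192 rad

θ(5) = 3113/16200000 rad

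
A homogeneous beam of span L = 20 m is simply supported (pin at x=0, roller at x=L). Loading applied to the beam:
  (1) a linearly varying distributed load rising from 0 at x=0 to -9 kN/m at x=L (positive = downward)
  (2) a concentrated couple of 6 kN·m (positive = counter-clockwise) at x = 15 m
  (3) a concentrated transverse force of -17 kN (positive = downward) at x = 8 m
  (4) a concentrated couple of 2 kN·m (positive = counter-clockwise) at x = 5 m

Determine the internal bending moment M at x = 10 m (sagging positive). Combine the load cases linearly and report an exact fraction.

Load 1 — triangular load w₀=-9 kN/m (0→w₀ over full span):
  M_1 = w₀Lx/6 - w₀x³/(6L) = (-9)·20·10/6 - (-9)·10³/(6·20) = -225 kN·m
Load 2 — applied couple M₀=6 kN·m at a=15 m (b=L-a=5):
  M_2 = M₀x/L  [x≤a] = 6·10/20 = 3 kN·m
Load 3 — point force P=-17 kN at a=8 m (b=L-a=12):
  M_3 = Pa(L-x)/L  [x>a] = (-17)·8·(20-10)/20 = -68 kN·m
Load 4 — applied couple M₀=2 kN·m at a=5 m (b=L-a=15):
  M_4 = M₀x/L - M₀  [x>a] = 2·10/20 - 2 = -1 kN·m
Superposition: M = Σ M_i = -291 kN·m ≈ -291.000000 kN·m

M(10) = -291 kN·m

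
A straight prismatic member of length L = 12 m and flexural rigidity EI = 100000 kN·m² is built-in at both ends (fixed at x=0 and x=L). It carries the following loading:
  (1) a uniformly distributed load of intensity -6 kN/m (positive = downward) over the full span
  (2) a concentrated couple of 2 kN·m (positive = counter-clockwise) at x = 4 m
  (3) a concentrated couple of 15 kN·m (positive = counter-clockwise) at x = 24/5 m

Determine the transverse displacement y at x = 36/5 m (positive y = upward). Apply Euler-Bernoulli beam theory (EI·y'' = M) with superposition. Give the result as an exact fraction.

y(36/5) = 6334/1953125 m

Load 1 — uniform load w=-6 kN/m over full span:
  y_1 = -wx²(L-x)²/(24EI) = -(-6)·(36/5)²·(12-(36/5))²/(24·100000) = 5832/1953125 m
Load 2 — applied couple M₀=2 kN·m at a=4 m (b=L-a=8):
  y_2 = (R_Ax³/6 - M_Ax²/2 - M₀(x-a)²/2)/EI  [x>a] with R_A=2/9, M_A=0 = ((2/9)·(36/5)³/6 - 0·(36/5)²/2 - 2·((36/5)-4)²/2)/100000 = 14/390625 m
Load 3 — applied couple M₀=15 kN·m at a=24/5 m (b=L-a=36/5):
  y_3 = (R_Ax³/6 - M_Ax²/2 - M₀(x-a)²/2)/EI  [x>a] with R_A=9/5, M_A=9/5 = ((9/5)·(36/5)³/6 - (9/5)·(36/5)²/2 - 15·((36/5)-(24/5))²/2)/100000 = 432/1953125 m
Superposition: y = Σ y_i = 6334/1953125 m ≈ 0.003243 m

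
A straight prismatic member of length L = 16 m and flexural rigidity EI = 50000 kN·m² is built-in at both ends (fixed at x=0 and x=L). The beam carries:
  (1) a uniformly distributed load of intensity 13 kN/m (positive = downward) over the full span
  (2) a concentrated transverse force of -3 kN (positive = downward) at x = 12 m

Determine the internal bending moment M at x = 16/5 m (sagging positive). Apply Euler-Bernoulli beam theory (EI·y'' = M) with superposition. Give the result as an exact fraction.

Load 1 — uniform load w=13 kN/m over full span:
  M_1 = wLx/2 - wL²/12 - wx²/2 = 13·16·(16/5)/2 - 13·16²/12 - 13·(16/5)²/2 = -832/75 kN·m
Load 2 — point force P=-3 kN at a=12 m (b=L-a=4):
  M_2 = Pb²(3a+b)x/L³ - Pab²/L²  [x≤a] = (-3)·4²·(3·12+4)·(16/5)/16³ - (-3)·12·4²/16² = 3/4 kN·m
Superposition: M = Σ M_i = -3103/300 kN·m ≈ -10.343333 kN·m

M(16/5) = -3103/300 kN·m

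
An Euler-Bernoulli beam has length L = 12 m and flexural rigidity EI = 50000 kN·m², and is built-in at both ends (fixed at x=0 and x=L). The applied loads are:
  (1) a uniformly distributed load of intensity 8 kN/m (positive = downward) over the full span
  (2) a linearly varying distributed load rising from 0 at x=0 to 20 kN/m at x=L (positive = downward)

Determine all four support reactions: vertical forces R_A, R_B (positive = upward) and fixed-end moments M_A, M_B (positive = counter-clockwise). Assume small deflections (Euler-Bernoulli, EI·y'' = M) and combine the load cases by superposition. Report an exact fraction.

Load 1 — uniform load w=8 kN/m over full span:
  R_A = wL/2 = 8·12/2 = 48 kN
  M_A = wL²/12 = 8·12²/12 = 96 kN·m
  R_B = wL/2 = 8·12/2 = 48 kN
  M_B = -wL²/12 = -8·12²/12 = -96 kN·m
Load 2 — triangular load w₀=20 kN/m (0→w₀ over full span):
  R_A = 3w₀L/20 = 3·20·12/20 = 36 kN
  M_A = w₀L²/30 = 20·12²/30 = 96 kN·m
  R_B = 7w₀L/20 = 7·20·12/20 = 84 kN
  M_B = -w₀L²/20 = -20·12²/20 = -144 kN·m
Superposition: R_A = 84 kN, M_A = 192 kN·m, R_B = 132 kN, M_B = -240 kN·m

R_A = 84 kN, M_A = 192 kN·m, R_B = 132 kN, M_B = -240 kN·m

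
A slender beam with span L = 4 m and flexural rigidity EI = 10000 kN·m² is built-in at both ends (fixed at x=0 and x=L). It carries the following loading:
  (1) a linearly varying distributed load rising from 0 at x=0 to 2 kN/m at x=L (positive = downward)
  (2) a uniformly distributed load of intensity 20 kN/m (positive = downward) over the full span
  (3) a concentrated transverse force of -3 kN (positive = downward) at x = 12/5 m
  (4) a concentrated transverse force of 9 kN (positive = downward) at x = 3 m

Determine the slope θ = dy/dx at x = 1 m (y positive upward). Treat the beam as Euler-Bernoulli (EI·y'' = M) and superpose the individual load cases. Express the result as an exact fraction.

Load 1 — triangular load w₀=2 kN/m (0→w₀ over full span):
  θ_1 = -w₀(2x(L-x)(L-2x)(x+2L)+x²(L-x)²)/(120LEI) = -2·(2·1·(4-1)·(4-2·1)·(1+2·4)+1²·(4-1)²)/(120·4·10000) = -39/800000 rad
Load 2 — uniform load w=20 kN/m over full span:
  θ_2 = -wx(L-x)(L-2x)/(12EI) = -20·1·(4-1)·(4-2·1)/(12·10000) = -1/1000 rad
Load 3 — point force P=-3 kN at a=12/5 m (b=L-a=8/5):
  θ_3 = -Pb²x(2aL-(3a+b)x)/(2L³EI)  [x≤a] = -(-3)·(8/5)²·1·(2·(12/5)·4-(3·(12/5)+(8/5))·1)/(2·4³·10000) = 39/625000 rad
Load 4 — point force P=9 kN at a=3 m (b=L-a=1):
  θ_4 = -Pb²x(2aL-(3a+b)x)/(2L³EI)  [x≤a] = -9·1²·1·(2·3·4-(3·3+1)·1)/(2·4³·10000) = -63/640000 rad
Superposition: θ = Σ θ_i = -86783/80000000 rad ≈ -0.001085 rad

θ(1) = -86783/80000000 rad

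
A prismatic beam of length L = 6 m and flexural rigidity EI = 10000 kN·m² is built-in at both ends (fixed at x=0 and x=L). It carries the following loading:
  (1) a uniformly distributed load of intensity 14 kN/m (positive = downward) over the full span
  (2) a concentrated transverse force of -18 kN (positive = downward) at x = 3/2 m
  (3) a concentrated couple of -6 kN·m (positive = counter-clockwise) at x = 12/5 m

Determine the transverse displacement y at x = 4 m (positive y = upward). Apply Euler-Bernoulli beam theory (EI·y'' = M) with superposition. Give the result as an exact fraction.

Load 1 — uniform load w=14 kN/m over full span:
  y_1 = -wx²(L-x)²/(24EI) = -14·4²·(6-4)²/(24·10000) = -7/1875 m
Load 2 — point force P=-18 kN at a=3/2 m (b=L-a=9/2):
  y_2 = -Pa²(L-x)²(3bL-(3b+a)(L-x))/(6L³EI)  [x>a] = -(-18)·(3/2)²·(6-4)²·(3·(9/2)·6-(3·(9/2)+(3/2))·(6-4))/(6·6³·10000) = 51/80000 m
Load 3 — applied couple M₀=-6 kN·m at a=12/5 m (b=L-a=18/5):
  y_3 = (R_Ax³/6 - M_Ax²/2 - M₀(x-a)²/2)/EI  [x>a] with R_A=-36/25, M_A=-18/25 = ((-36/25)·4³/6 - (-18/25)·4²/2 - (-6)·(4-(12/5))²/2)/10000 = -3/15625 m
Superposition: y = Σ y_i = -19727/6000000 m ≈ -0.003288 m

y(4) = -19727/6000000 m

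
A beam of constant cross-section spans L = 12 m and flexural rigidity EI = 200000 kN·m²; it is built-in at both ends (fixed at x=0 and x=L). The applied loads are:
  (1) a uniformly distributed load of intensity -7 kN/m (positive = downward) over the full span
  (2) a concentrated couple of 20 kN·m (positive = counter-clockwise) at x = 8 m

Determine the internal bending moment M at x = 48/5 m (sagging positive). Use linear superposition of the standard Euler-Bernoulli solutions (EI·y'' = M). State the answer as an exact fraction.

Load 1 — uniform load w=-7 kN/m over full span:
  M_1 = wLx/2 - wL²/12 - wx²/2 = (-7)·12·(48/5)/2 - (-7)·12²/12 - (-7)·(48/5)²/2 = 84/25 kN·m
Load 2 — applied couple M₀=20 kN·m at a=8 m (b=L-a=4):
  M_2 = R_Ax - M_A - M₀  [x>a] with R_A=20/9, M_A=20/3 = (20/9)·(48/5) - (20/3) - 20 = -16/3 kN·m
Superposition: M = Σ M_i = -148/75 kN·m ≈ -1.973333 kN·m

M(48/5) = -148/75 kN·m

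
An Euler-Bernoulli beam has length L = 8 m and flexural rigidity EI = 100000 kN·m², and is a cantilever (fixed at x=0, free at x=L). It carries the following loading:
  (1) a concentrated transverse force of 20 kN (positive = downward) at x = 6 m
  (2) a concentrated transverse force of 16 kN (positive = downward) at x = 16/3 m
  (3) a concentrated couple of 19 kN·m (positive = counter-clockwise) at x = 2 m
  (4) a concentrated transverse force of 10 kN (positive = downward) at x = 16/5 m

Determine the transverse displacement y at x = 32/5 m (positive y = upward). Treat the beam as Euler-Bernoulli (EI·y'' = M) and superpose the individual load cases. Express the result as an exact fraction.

Load 1 — point force P=20 kN at a=6 m (b=L-a=2):
  y_1 = -Pa²(3x-a)/(6EI)  [x>a] = -20·6²·(3·(32/5)-6)/(6·100000) = -99/6250 m
Load 2 — point force P=16 kN at a=16/3 m (b=L-a=8/3):
  y_2 = -Pa²(3x-a)/(6EI)  [x>a] = -16·(16/3)²·(3·(32/5)-(16/3))/(6·100000) = -13312/1265625 m
Load 3 — applied couple M₀=19 kN·m at a=2 m (b=L-a=6):
  y_3 = M₀a(2x-a)/(2EI)  [x>a] = 19·2·(2·(32/5)-2)/(2·100000) = 513/250000 m
Load 4 — point force P=10 kN at a=16/5 m (b=L-a=24/5):
  y_4 = -Pa²(3x-a)/(6EI)  [x>a] = -10·(16/5)²·(3·(32/5)-(16/5))/(6·100000) = -128/46875 m
Superposition: y = Σ y_i = -109499/4050000 m ≈ -0.027037 m

y(32/5) = -109499/4050000 m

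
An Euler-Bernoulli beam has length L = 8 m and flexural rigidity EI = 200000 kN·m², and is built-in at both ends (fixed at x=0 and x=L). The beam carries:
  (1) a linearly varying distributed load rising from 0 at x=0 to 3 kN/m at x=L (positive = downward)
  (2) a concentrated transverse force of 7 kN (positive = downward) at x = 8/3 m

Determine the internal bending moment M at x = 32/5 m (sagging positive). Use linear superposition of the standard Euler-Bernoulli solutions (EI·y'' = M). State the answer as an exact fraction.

M(32/5) = -1112/1125 kN·m

Load 1 — triangular load w₀=3 kN/m (0→w₀ over full span):
  M_1 = 3w₀Lx/20 - w₀L²/30 - w₀x³/(6L) = 3·3·8·(32/5)/20 - 3·8²/30 - 3·(32/5)³/(6·8) = 32/125 kN·m
Load 2 — point force P=7 kN at a=8/3 m (b=L-a=16/3):
  M_2 = Pa²(a+3b)(L-x)/L³ - Pa²b/L²  [x>a] = 7·(8/3)²·((8/3)+3·(16/3))·(8-(32/5))/8³ - 7·(8/3)²·(16/3)/8² = -56/45 kN·m
Superposition: M = Σ M_i = -1112/1125 kN·m ≈ -0.988444 kN·m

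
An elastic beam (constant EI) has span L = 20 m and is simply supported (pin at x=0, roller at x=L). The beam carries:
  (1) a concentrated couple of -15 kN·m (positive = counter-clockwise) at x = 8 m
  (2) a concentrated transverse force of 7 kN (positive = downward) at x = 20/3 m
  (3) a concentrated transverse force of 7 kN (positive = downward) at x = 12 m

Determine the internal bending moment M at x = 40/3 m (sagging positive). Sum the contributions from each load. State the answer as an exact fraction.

Load 1 — applied couple M₀=-15 kN·m at a=8 m (b=L-a=12):
  M_1 = M₀x/L - M₀  [x>a] = (-15)·(40/3)/20 - (-15) = 5 kN·m
Load 2 — point force P=7 kN at a=20/3 m (b=L-a=40/3):
  M_2 = Pa(L-x)/L  [x>a] = 7·(20/3)·(20-(40/3))/20 = 140/9 kN·m
Load 3 — point force P=7 kN at a=12 m (b=L-a=8):
  M_3 = Pa(L-x)/L  [x>a] = 7·12·(20-(40/3))/20 = 28 kN·m
Superposition: M = Σ M_i = 437/9 kN·m ≈ 48.555556 kN·m

M(40/3) = 437/9 kN·m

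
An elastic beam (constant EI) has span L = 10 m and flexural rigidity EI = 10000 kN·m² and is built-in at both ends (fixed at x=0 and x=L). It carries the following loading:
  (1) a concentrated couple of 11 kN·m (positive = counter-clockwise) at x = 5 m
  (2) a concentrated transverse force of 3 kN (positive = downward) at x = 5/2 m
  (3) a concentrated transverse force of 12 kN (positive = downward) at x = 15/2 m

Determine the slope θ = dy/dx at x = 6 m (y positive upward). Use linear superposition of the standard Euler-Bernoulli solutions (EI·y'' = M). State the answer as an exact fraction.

θ(6) = 163/400000 rad

Load 1 — applied couple M₀=11 kN·m at a=5 m (b=L-a=5):
  θ_1 = (R_Ax²/2 - M_Ax - M₀(x-a))/EI  [x>a] with R_A=33/20, M_A=11/4 = ((33/20)·6²/2 - (11/4)·6 - 11·(6-5))/10000 = 11/50000 rad
Load 2 — point force P=3 kN at a=5/2 m (b=L-a=15/2):
  θ_2 = Pa²(L-x)(2bL-(3b+a)(L-x))/(2L³EI)  [x>a] = 3·(5/2)²·(10-6)·(2·(15/2)·10-(3·(15/2)+(5/2))·(10-6))/(2·10³·10000) = 3/16000 rad
Load 3 — point force P=12 kN at a=15/2 m (b=L-a=5/2):
  θ_3 = -Pb²x(2aL-(3a+b)x)/(2L³EI)  [x≤a] = -12·(5/2)²·6·(2·(15/2)·10-(3·(15/2)+(5/2))·6)/(2·10³·10000) = 0 rad
Superposition: θ = Σ θ_i = 163/400000 rad ≈ 0.000407 rad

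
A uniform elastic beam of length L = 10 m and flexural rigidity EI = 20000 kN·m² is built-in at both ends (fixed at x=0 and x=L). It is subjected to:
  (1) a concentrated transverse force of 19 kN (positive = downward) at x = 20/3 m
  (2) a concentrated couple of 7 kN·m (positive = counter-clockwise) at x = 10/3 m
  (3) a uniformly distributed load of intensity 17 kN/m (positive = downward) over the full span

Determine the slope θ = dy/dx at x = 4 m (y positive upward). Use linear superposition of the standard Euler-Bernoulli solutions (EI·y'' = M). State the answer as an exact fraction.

θ(4) = -1847/450000 rad

Load 1 — point force P=19 kN at a=20/3 m (b=L-a=10/3):
  θ_1 = -Pb²x(2aL-(3a+b)x)/(2L³EI)  [x≤a] = -19·(10/3)²·4·(2·(20/3)·10-(3·(20/3)+(10/3))·4)/(2·10³·20000) = -19/22500 rad
Load 2 — applied couple M₀=7 kN·m at a=10/3 m (b=L-a=20/3):
  θ_2 = (R_Ax²/2 - M_Ax - M₀(x-a))/EI  [x>a] with R_A=14/15, M_A=0 = ((14/15)·4²/2 - 0·4 - 7·(4-(10/3)))/20000 = 7/50000 rad
Load 3 — uniform load w=17 kN/m over full span:
  θ_3 = -wx(L-x)(L-2x)/(12EI) = -17·4·(10-4)·(10-2·4)/(12·20000) = -17/5000 rad
Superposition: θ = Σ θ_i = -1847/450000 rad ≈ -0.004104 rad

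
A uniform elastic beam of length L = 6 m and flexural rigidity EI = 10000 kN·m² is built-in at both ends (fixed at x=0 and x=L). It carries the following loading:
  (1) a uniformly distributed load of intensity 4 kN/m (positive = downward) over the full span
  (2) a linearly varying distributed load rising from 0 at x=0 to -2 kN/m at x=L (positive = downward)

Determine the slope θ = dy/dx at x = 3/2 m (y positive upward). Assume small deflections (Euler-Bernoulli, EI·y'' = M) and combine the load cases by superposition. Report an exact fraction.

Load 1 — uniform load w=4 kN/m over full span:
  θ_1 = -wx(L-x)(L-2x)/(12EI) = -4·(3/2)·(6-(3/2))·(6-2·(3/2))/(12·10000) = -27/40000 rad
Load 2 — triangular load w₀=-2 kN/m (0→w₀ over full span):
  θ_2 = -w₀(2x(L-x)(L-2x)(x+2L)+x²(L-x)²)/(120LEI) = -(-2)·(2·(3/2)·(6-(3/2))·(6-2·(3/2))·((3/2)+2·6)+(3/2)²·(6-(3/2))²)/(120·6·10000) = 1053/6400000 rad
Superposition: θ = Σ θ_i = -3267/6400000 rad ≈ -0.000510 rad

θ(3/2) = -3267/6400000 rad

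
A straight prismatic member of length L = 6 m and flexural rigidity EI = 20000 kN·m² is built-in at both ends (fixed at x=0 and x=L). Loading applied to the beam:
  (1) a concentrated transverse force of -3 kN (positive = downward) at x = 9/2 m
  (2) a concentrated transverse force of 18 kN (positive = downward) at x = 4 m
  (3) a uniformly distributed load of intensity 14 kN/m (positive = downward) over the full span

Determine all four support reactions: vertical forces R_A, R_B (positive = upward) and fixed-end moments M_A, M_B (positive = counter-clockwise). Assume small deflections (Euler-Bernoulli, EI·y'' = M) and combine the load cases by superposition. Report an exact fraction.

R_A = 4435/96 kN, M_A = 1573/32 kN·m, R_B = 5069/96 kN, M_B = -1775/32 kN·m

Load 1 — point force P=-3 kN at a=9/2 m (b=L-a=3/2):
  R_A = Pb²(3a+b)/L³ = (-3)·(3/2)²·(3·(9/2)+(3/2))/6³ = -15/32 kN
  M_A = Pab²/L² = (-3)·(9/2)·(3/2)²/6² = -27/32 kN·m
  R_B = Pa²(a+3b)/L³ = (-3)·(9/2)²·((9/2)+3·(3/2))/6³ = -81/32 kN
  M_B = -Pa²b/L² = -(-3)·(9/2)²·(3/2)/6² = 81/32 kN·m
Load 2 — point force P=18 kN at a=4 m (b=L-a=2):
  R_A = Pb²(3a+b)/L³ = 18·2²·(3·4+2)/6³ = 14/3 kN
  M_A = Pab²/L² = 18·4·2²/6² = 8 kN·m
  R_B = Pa²(a+3b)/L³ = 18·4²·(4+3·2)/6³ = 40/3 kN
  M_B = -Pa²b/L² = -18·4²·2/6² = -16 kN·m
Load 3 — uniform load w=14 kN/m over full span:
  R_A = wL/2 = 14·6/2 = 42 kN
  M_A = wL²/12 = 14·6²/12 = 42 kN·m
  R_B = wL/2 = 14·6/2 = 42 kN
  M_B = -wL²/12 = -14·6²/12 = -42 kN·m
Superposition: R_A = 4435/96 kN, M_A = 1573/32 kN·m, R_B = 5069/96 kN, M_B = -1775/32 kN·m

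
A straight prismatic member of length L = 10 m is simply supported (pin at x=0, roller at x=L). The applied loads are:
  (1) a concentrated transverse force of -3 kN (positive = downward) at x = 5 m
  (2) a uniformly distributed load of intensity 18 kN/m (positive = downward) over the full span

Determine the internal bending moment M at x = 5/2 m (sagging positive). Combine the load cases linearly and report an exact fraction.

M(5/2) = 165 kN·m

Load 1 — point force P=-3 kN at a=5 m (b=L-a=5):
  M_1 = Pbx/L  [x≤a] = (-3)·5·(5/2)/10 = -15/4 kN·m
Load 2 — uniform load w=18 kN/m over full span:
  M_2 = wx(L-x)/2 = 18·(5/2)·(10-(5/2))/2 = 675/4 kN·m
Superposition: M = Σ M_i = 165 kN·m ≈ 165.000000 kN·m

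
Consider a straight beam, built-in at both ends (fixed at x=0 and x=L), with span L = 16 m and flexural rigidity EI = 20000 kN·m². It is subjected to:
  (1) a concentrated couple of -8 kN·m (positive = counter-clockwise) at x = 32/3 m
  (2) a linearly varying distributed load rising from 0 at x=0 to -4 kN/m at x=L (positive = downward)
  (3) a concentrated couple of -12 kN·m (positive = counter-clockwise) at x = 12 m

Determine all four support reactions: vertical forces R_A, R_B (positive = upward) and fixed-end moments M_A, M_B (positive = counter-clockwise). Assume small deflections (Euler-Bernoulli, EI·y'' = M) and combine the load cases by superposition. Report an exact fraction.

R_A = -5333/480 kN, M_A = -811/20 kN·m, R_B = -10027/480 kN, M_B = 1069/20 kN·m

Load 1 — applied couple M₀=-8 kN·m at a=32/3 m (b=L-a=16/3):
  R_A = 6M₀ab/L³ = 6·(-8)·(32/3)·(16/3)/16³ = -2/3 kN
  M_A = M₀b(2a-b)/L² = (-8)·(16/3)·(2·(32/3)-(16/3))/16² = -8/3 kN·m
  R_B = -6M₀ab/L³ = -6·(-8)·(32/3)·(16/3)/16³ = 2/3 kN
  M_B = M₀a(2b-a)/L² = (-8)·(32/3)·(2·(16/3)-(32/3))/16² = 0 kN·m
Load 2 — triangular load w₀=-4 kN/m (0→w₀ over full span):
  R_A = 3w₀L/20 = 3·(-4)·16/20 = -48/5 kN
  M_A = w₀L²/30 = (-4)·16²/30 = -512/15 kN·m
  R_B = 7w₀L/20 = 7·(-4)·16/20 = -112/5 kN
  M_B = -w₀L²/20 = -(-4)·16²/20 = 256/5 kN·m
Load 3 — applied couple M₀=-12 kN·m at a=12 m (b=L-a=4):
  R_A = 6M₀ab/L³ = 6·(-12)·12·4/16³ = -27/32 kN
  M_A = M₀b(2a-b)/L² = (-12)·4·(2·12-4)/16² = -15/4 kN·m
  R_B = -6M₀ab/L³ = -6·(-12)·12·4/16³ = 27/32 kN
  M_B = M₀a(2b-a)/L² = (-12)·12·(2·4-12)/16² = 9/4 kN·m
Superposition: R_A = -5333/480 kN, M_A = -811/20 kN·m, R_B = -10027/480 kN, M_B = 1069/20 kN·m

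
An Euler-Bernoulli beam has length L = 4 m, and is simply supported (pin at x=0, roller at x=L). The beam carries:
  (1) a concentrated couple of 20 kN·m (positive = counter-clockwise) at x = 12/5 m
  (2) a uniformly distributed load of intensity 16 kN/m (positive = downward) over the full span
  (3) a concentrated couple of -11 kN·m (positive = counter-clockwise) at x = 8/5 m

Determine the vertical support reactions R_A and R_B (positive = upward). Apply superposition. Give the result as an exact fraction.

R_A = 137/4 kN, R_B = 119/4 kN

Load 1 — applied couple M₀=20 kN·m at a=12/5 m (b=L-a=8/5):
  R_A = M₀/L = 20/4 = 5 kN
  R_B = -M₀/L = -20/4 = -5 kN
Load 2 — uniform load w=16 kN/m over full span:
  R_A = wL/2 = 16·4/2 = 32 kN
  R_B = wL/2 = 16·4/2 = 32 kN
Load 3 — applied couple M₀=-11 kN·m at a=8/5 m (b=L-a=12/5):
  R_A = M₀/L = (-11)/4 = -11/4 kN
  R_B = -M₀/L = -(-11)/4 = 11/4 kN
Superposition: R_A = 137/4 kN, R_B = 119/4 kN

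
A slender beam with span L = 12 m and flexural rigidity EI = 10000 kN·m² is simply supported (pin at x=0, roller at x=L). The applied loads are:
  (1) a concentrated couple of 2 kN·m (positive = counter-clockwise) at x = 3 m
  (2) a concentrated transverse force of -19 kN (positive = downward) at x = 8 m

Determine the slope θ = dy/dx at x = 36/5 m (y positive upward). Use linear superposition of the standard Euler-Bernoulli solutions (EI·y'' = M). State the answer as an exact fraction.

Load 1 — applied couple M₀=2 kN·m at a=3 m (b=L-a=9):
  θ_1 = (M₀x²/(2L)-M₀(x-a)+C₁)/EI  [x>a] with C₁=M₀(3b²-L²)/(6L)=11/4 = (2·(36/5)²/(2·12)-2·((36/5)-3)+(11/4))/10000 = -133/1000000 rad
Load 2 — point force P=-19 kN at a=8 m (b=L-a=4):
  θ_2 = -Pb(L²-b²-3x²)/(6LEI)  [x≤a] = -(-19)·4·(12²-4²-3·(36/5)²)/(6·12·10000) = -817/281250 rad
Superposition: θ = Σ θ_i = -27341/9000000 rad ≈ -0.003038 rad

θ(36/5) = -27341/9000000 rad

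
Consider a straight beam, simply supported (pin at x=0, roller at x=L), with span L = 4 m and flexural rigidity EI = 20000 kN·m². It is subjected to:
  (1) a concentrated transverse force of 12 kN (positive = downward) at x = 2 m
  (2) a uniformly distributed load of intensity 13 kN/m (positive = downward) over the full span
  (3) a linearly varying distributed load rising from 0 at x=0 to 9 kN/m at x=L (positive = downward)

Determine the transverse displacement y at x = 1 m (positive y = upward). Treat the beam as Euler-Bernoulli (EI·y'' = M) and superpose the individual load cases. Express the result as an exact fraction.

Load 1 — point force P=12 kN at a=2 m (b=L-a=2):
  y_1 = -Pbx(L²-b²-x²)/(6LEI)  [x≤a] = -12·2·1·(4²-2²-1²)/(6·4·20000) = -11/20000 m
Load 2 — uniform load w=13 kN/m over full span:
  y_2 = -wx(L³-2Lx²+x³)/(24EI) = -13·1·(4³-2·4·1²+1³)/(24·20000) = -247/160000 m
Load 3 — triangular load w₀=9 kN/m (0→w₀ over full span):
  y_3 = -w₀x(7L⁴-10L²x²+3x⁴)/(360LEI) = -9·1·(7·4⁴-10·4²·1²+3·1⁴)/(360·4·20000) = -327/640000 m
Superposition: y = Σ y_i = -1667/640000 m ≈ -0.002605 m

y(1) = -1667/640000 m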